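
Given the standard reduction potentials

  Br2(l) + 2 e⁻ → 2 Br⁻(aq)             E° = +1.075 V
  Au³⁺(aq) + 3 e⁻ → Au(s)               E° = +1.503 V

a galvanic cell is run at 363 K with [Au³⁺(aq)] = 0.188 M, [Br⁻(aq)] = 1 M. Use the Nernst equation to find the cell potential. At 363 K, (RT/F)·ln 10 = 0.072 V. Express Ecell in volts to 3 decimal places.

Au³⁺/Au is reduced (cathode, E° = +1.503 V) and Br₂/Br⁻ is oxidized (anode).
E°cell = E°cat − E°an = +1.503 − (+1.075) = +0.428 V; n = 6.
For the overall reaction 2 Au³⁺(aq) + 6 Br⁻(aq) → 2 Au(s) + 3 Br2(l), Q = 1 / ([Au³⁺(aq)]^2·[Br⁻(aq)]^6) = 28.3, giving log Q = 1.452.
E = E° − (0.072/n)·log Q = +0.428 − (0.072/6)(1.452) = +0.411 V.

+0.411 V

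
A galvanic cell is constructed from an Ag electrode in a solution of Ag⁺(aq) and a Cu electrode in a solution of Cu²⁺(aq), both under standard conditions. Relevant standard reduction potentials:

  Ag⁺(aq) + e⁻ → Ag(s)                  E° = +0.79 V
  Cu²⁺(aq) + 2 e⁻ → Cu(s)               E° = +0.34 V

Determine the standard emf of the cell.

+0.45 V

The Ag⁺/Ag couple has the higher E°, so Ag ion is reduced (cathode) and Cu is oxidized (anode).
E°cell = E°(cathode) − E°(anode) = +0.79 − (+0.34) = +0.45 V.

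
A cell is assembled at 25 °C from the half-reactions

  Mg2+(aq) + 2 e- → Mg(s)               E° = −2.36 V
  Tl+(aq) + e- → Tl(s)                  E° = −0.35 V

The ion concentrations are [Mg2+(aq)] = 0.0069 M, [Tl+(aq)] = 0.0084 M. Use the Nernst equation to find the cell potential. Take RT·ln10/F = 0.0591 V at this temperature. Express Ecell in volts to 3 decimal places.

+1.951 V

Since E°(Tl⁺/Tl) > E°(Mg²⁺/Mg), Tl⁺/Tl serves as the cathode.
E°cell = −0.35 − (−2.36) = +2.01 V, with n = 2 electrons transferred.
The balanced reaction is 2 Tl+(aq) + Mg(s) → 2 Tl(s) + Mg2+(aq), so Q = [Mg2+(aq)] / [Tl+(aq)]^2 = 97.8 and log Q = 1.990.
E = E° − (0.0591/n)·log Q = +2.01 − (0.0591/2)(1.990) = +1.951 V.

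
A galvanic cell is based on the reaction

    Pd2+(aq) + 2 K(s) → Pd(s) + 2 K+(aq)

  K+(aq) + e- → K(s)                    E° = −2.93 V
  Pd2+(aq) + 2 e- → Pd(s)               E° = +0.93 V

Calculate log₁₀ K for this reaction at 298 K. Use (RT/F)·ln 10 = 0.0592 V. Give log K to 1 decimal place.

The Pd²⁺/Pd couple is reduced (cathode); E°cell = +0.93 − (−2.93) = +3.86 V with n = 2.
At equilibrium E = 0, so log K = nE°cell / 0.0592 = (2)(+3.86) / 0.0592 = 130.4.

log K = 130.4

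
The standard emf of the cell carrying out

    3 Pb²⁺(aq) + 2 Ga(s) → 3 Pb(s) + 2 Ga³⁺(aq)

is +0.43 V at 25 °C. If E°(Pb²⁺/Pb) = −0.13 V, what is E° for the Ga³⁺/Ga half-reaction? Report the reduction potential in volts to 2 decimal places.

−0.56 V

In the reaction as written the Pb²⁺/Pb couple is reduced (cathode) and Ga³⁺/Ga is oxidized (anode), so E°cell = E°(Pb²⁺/Pb) − E°(Ga³⁺/Ga).
E°(Ga³⁺/Ga) = E°(cathode) − E°cell = −0.13 − (+0.43) = −0.56 V.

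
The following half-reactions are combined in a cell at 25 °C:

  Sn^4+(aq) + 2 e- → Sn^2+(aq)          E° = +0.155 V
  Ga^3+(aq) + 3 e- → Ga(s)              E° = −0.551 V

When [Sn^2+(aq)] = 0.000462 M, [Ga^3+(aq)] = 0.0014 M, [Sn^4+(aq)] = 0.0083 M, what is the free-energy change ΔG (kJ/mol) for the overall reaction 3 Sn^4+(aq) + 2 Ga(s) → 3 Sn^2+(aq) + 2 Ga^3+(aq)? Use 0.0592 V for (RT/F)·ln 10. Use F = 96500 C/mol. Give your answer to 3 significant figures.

−463 kJ/mol

The standard cell potential is +0.155 − (−0.551) = +0.706 V, with n = 6 electrons in the balanced equation.
The reaction quotient is ([Sn^2+(aq)]^3·[Ga^3+(aq)]^2) / [Sn^4+(aq)]^3 = 3.38×10^−10; by Nernst, E = +0.706 − (0.0592/6)(−9.471) = +0.7994 V.
Then ΔG = −nFE = −6 × 96500 × +0.7994 J/mol = −463 kJ/mol.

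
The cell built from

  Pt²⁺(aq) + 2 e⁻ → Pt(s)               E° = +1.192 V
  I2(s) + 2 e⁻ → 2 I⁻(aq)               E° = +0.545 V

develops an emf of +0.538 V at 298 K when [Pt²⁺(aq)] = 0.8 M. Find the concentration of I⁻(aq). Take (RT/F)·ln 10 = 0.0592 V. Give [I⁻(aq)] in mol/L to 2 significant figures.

Pt²⁺/Pt is the cathode (higher E°); E°cell = +1.192 − (+0.545) = +0.647 V with n = 2.
From the Nernst equation, log Q = n(E° − E)/0.0592 = 2·(+0.647 − (+0.538))/0.0592 = 3.682.
The balanced reaction is Pt²⁺(aq) + 2 I⁻(aq) → Pt(s) + I2(s), so Q = 1 / ([Pt²⁺(aq)]·[I⁻(aq)]^2).
Solving for the unknown gives log [I⁻(aq)] = −1.793, so [I⁻(aq)] ≈ 0.016 M.

0.016 M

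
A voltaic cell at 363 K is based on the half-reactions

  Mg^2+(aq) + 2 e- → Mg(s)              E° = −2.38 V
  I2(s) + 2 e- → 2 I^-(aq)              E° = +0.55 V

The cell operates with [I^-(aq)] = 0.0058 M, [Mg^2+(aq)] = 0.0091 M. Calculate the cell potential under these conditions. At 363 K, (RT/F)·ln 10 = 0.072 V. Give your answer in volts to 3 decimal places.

+3.165 V

The I₂/I⁻ couple has the more positive E°, so it is the cathode; Mg²⁺/Mg is the anode.
The standard potential is +0.55 − (−2.38) = +2.93 V and the balanced reaction transfers n = 2 electrons.
Balancing gives I2(s) + Mg(s) → 2 I^-(aq) + Mg^2+(aq); hence Q = [I^-(aq)]^2·[Mg^2+(aq)] = 3.06×10^−7 (log Q = −6.514).
E = E° − (0.072/n)·log Q = +2.93 − (0.072/2)(−6.514) = +3.165 V.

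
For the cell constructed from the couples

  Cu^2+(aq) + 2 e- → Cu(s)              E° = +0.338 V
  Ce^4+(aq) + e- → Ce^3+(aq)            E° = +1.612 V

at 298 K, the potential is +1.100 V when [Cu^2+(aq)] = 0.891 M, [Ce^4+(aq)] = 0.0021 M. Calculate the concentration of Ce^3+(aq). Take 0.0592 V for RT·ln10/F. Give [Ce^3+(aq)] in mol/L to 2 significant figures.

The Ce⁴⁺/Ce³⁺ couple has the larger reduction potential, so it is the cathode: E°cell = +1.612 − (+0.338) = +1.274 V and n = 2.
Since E = E° − (0.0592/n)·log Q, log Q = n(E° − E)/0.0592 = 5.878.
For 2 Ce^4+(aq) + Cu(s) → 2 Ce^3+(aq) + Cu^2+(aq), the reaction quotient is Q = ([Ce^3+(aq)]^2·[Cu^2+(aq)]) / [Ce^4+(aq)]^2.
Isolating [Ce^3+(aq)] in Q = 10^{5.878} yields log [Ce^3+(aq)] = 0.286, i.e. 1.9 M.

1.9 M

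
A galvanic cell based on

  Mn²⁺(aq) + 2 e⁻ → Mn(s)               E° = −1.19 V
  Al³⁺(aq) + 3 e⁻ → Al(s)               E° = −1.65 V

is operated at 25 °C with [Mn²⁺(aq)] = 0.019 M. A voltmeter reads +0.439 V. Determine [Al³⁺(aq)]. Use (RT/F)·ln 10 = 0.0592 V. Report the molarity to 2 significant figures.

Mn²⁺/Mn is the cathode (higher E°); E°cell = −1.19 − (−1.65) = +0.46 V with n = 6.
Since E = E° − (0.0592/n)·log Q, log Q = n(E° − E)/0.0592 = 2.128.
The balanced reaction is 3 Mn²⁺(aq) + 2 Al(s) → 3 Mn(s) + 2 Al³⁺(aq), so Q = [Al³⁺(aq)]^2 / [Mn²⁺(aq)]^3.
Solving for the unknown gives log [Al³⁺(aq)] = −1.518, so [Al³⁺(aq)] ≈ 0.030 M.

0.030 M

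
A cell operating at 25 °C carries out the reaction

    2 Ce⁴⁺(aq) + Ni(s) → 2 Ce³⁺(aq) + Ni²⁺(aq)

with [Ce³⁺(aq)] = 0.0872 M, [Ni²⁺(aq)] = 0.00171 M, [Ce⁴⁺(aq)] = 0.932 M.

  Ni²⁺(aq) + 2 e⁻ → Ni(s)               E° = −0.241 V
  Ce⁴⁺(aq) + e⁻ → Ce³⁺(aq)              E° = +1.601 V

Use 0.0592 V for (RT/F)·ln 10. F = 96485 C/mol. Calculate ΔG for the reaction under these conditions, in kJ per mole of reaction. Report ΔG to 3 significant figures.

−383 kJ/mol

The standard cell potential is +1.601 − (−0.241) = +1.842 V, with n = 2 electrons in the balanced equation.
Here Q = ([Ce³⁺(aq)]^2·[Ni²⁺(aq)]) / [Ce⁴⁺(aq)]^2 = 1.5×10^−5 (log Q = −4.825), giving E = +1.842 − (0.0592/2)·(−4.825) = +1.9848 V.
ΔG = −nFE = −(2)(96485)(+1.9848) J/mol = −383 kJ/mol.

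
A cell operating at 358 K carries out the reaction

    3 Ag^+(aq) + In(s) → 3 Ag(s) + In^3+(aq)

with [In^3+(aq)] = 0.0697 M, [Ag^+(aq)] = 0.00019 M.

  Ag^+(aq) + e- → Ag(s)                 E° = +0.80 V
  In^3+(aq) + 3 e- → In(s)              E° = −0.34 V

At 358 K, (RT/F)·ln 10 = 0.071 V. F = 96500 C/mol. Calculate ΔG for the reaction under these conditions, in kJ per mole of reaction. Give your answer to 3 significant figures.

E°cell = +0.80 − (−0.34) = +1.14 V; the balanced reaction transfers n = 3 electrons.
Q = [In^3+(aq)] / [Ag^+(aq)]^3 = 1.02×10^10, so log Q = 10.007 and E = +1.14 − (0.071/3)(10.007) = +0.9032 V.
Finally ΔG = −nFE = −(3)(96500 C/mol)(+0.9032 V) = −261 kJ/mol.

−261 kJ/mol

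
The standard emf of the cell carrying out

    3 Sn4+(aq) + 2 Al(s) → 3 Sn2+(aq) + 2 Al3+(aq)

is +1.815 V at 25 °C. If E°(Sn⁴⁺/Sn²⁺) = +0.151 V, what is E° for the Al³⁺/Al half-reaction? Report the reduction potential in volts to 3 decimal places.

−1.664 V

In the reaction as written the Sn⁴⁺/Sn²⁺ couple is reduced (cathode) and Al³⁺/Al is oxidized (anode), so E°cell = E°(Sn⁴⁺/Sn²⁺) − E°(Al³⁺/Al).
E°(Al³⁺/Al) = E°(cathode) − E°cell = +0.151 − (+1.815) = −1.664 V.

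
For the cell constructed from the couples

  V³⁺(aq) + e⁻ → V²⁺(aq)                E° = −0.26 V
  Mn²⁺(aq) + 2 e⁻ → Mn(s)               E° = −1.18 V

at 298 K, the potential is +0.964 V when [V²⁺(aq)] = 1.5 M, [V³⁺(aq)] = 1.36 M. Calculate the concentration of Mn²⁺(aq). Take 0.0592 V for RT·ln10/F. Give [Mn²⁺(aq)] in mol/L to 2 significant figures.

0.027 M

With V³⁺/V²⁺ at the cathode and Mn²⁺/Mn at the anode, E°cell = −0.26 − (−1.18) = +0.92 V (n = 2).
Rearranging E = E° − (0.0592/n)·log Q gives log Q = 2(+0.92 − (+0.964))/0.0592 = −1.486.
The balanced reaction is 2 V³⁺(aq) + Mn(s) → 2 V²⁺(aq) + Mn²⁺(aq), so Q = ([V²⁺(aq)]^2·[Mn²⁺(aq)]) / [V³⁺(aq)]^2.
Isolating [Mn²⁺(aq)] in Q = 10^{−1.486} yields log [Mn²⁺(aq)] = −1.571, i.e. 0.027 M.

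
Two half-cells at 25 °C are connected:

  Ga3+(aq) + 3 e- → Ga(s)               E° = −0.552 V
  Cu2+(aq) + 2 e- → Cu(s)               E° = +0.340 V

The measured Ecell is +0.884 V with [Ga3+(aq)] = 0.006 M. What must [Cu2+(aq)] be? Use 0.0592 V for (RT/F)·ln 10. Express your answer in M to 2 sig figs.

0.018 M

Cu²⁺/Cu is the cathode (higher E°); E°cell = +0.340 − (−0.552) = +0.892 V with n = 6.
From the Nernst equation, log Q = n(E° − E)/0.0592 = 6·(+0.892 − (+0.884))/0.0592 = 0.811.
The balanced reaction is 3 Cu2+(aq) + 2 Ga(s) → 3 Cu(s) + 2 Ga3+(aq), so Q = [Ga3+(aq)]^2 / [Cu2+(aq)]^3.
Substituting the known concentrations and solving, log [Cu2+(aq)] = −1.752 and [Cu2+(aq)] = 0.018 M.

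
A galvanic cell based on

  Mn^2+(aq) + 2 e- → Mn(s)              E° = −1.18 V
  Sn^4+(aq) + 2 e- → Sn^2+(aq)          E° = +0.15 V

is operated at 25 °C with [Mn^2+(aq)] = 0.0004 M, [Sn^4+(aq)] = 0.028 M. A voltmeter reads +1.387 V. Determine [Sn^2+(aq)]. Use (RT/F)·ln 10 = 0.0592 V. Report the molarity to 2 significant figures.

0.83 M

Sn⁴⁺/Sn²⁺ is the cathode (higher E°); E°cell = +0.15 − (−1.18) = +1.33 V with n = 2.
Rearranging E = E° − (0.0592/n)·log Q gives log Q = 2(+1.33 − (+1.387))/0.0592 = −1.926.
Balancing electrons gives Sn^4+(aq) + Mn(s) → Sn^2+(aq) + Mn^2+(aq); thus Q = ([Sn^2+(aq)]·[Mn^2+(aq)]) / [Sn^4+(aq)].
Solving for the unknown gives log [Sn^2+(aq)] = −0.081, so [Sn^2+(aq)] ≈ 0.83 M.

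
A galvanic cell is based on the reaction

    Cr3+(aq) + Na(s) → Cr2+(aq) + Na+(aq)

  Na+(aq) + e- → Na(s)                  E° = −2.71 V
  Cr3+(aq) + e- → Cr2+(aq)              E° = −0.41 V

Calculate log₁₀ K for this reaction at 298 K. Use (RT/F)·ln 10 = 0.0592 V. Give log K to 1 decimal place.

The Cr³⁺/Cr²⁺ couple is reduced (cathode); E°cell = −0.41 − (−2.71) = +2.30 V with n = 1.
At equilibrium E = 0, so log K = nE°cell / 0.0592 = (1)(+2.30) / 0.0592 = 38.9.

log K = 38.9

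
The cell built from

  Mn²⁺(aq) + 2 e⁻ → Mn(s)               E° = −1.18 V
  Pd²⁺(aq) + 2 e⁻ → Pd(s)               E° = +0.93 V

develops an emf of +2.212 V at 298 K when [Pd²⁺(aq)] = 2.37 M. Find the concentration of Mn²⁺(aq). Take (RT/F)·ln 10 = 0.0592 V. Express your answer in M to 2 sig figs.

0.00085 M

The Pd²⁺/Pd couple has the larger reduction potential, so it is the cathode: E°cell = +0.93 − (−1.18) = +2.11 V and n = 2.
Rearranging E = E° − (0.0592/n)·log Q gives log Q = 2(+2.11 − (+2.212))/0.0592 = −3.446.
Balancing electrons gives Pd²⁺(aq) + Mn(s) → Pd(s) + Mn²⁺(aq); thus Q = [Mn²⁺(aq)] / [Pd²⁺(aq)].
Solving for the unknown gives log [Mn²⁺(aq)] = −3.071, so [Mn²⁺(aq)] ≈ 0.00085 M.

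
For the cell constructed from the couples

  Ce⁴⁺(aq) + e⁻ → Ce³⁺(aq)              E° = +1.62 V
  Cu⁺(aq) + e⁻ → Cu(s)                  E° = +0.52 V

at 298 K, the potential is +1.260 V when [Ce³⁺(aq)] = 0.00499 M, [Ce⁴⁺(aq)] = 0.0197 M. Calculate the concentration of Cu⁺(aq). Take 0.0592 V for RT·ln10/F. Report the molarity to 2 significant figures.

0.0078 M

With Ce⁴⁺/Ce³⁺ at the cathode and Cu⁺/Cu at the anode, E°cell = +1.62 − (+0.52) = +1.10 V (n = 1).
Since E = E° − (0.0592/n)·log Q, log Q = n(E° − E)/0.0592 = −2.703.
The balanced reaction is Ce⁴⁺(aq) + Cu(s) → Ce³⁺(aq) + Cu⁺(aq), so Q = ([Ce³⁺(aq)]·[Cu⁺(aq)]) / [Ce⁴⁺(aq)].
Isolating [Cu⁺(aq)] in Q = 10^{−2.703} yields log [Cu⁺(aq)] = −2.107, i.e. 0.0078 M.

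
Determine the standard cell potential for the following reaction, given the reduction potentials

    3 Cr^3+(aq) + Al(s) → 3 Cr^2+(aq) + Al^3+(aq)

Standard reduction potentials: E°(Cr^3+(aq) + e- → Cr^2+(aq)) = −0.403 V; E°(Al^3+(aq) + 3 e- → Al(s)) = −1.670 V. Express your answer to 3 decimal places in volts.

+1.267 V

Cr^3+(aq) gains electrons, so the Cr³⁺/Cr²⁺ couple is the cathode; the Al³⁺/Al couple is the anode.
E°cell = E°(cathode) − E°(anode) = −0.403 − (−1.670) = +1.267 V.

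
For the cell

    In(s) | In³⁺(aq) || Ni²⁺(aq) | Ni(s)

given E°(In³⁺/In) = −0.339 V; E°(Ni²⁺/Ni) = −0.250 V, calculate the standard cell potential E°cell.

By convention the left-hand electrode in cell notation is the anode (oxidation) and the right-hand electrode is the cathode (reduction).
E°cell = E°(right) − E°(left) = −0.250 − (−0.339) = +0.089 V.

+0.089 V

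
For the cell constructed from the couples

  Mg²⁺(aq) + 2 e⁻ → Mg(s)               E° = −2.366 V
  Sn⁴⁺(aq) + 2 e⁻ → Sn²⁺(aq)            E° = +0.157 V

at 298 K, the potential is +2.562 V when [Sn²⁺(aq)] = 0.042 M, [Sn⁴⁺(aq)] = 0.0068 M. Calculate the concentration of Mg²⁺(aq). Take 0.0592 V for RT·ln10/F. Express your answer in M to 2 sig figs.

With Sn⁴⁺/Sn²⁺ at the cathode and Mg²⁺/Mg at the anode, E°cell = +0.157 − (−2.366) = +2.523 V (n = 2).
Since E = E° − (0.0592/n)·log Q, log Q = n(E° − E)/0.0592 = −1.318.
Balancing electrons gives Sn⁴⁺(aq) + Mg(s) → Sn²⁺(aq) + Mg²⁺(aq); thus Q = ([Sn²⁺(aq)]·[Mg²⁺(aq)]) / [Sn⁴⁺(aq)].
Isolating [Mg²⁺(aq)] in Q = 10^{−1.318} yields log [Mg²⁺(aq)] = −2.109, i.e. 0.0078 M.

0.0078 M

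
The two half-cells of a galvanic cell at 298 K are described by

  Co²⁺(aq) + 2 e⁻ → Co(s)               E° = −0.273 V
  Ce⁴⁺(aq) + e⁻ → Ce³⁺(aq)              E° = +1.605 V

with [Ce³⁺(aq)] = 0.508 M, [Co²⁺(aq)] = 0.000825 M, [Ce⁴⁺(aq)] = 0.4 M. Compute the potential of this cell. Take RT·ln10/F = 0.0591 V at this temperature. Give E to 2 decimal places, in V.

+1.96 V

The Ce⁴⁺/Ce³⁺ couple has the more positive E°, so it is the cathode; Co²⁺/Co is the anode.
The standard potential is +1.605 − (−0.273) = +1.878 V and the balanced reaction transfers n = 2 electrons.
For the overall reaction 2 Ce⁴⁺(aq) + Co(s) → 2 Ce³⁺(aq) + Co²⁺(aq), Q = ([Ce³⁺(aq)]^2·[Co²⁺(aq)]) / [Ce⁴⁺(aq)]^2 = 0.00133, giving log Q = −2.876.
E = E° − (0.0591/n)·log Q = +1.878 − (0.0591/2)(−2.876) = +1.96 V.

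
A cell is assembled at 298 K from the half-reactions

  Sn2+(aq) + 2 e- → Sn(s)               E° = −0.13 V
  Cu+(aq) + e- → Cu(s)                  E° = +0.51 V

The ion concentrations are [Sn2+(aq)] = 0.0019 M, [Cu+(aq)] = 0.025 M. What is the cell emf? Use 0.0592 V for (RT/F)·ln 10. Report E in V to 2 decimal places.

+0.63 V

Since E°(Cu⁺/Cu) > E°(Sn²⁺/Sn), Cu⁺/Cu serves as the cathode.
E°cell = +0.51 − (−0.13) = +0.64 V, with n = 2 electrons transferred.
Balancing gives 2 Cu+(aq) + Sn(s) → 2 Cu(s) + Sn2+(aq); hence Q = [Sn2+(aq)] / [Cu+(aq)]^2 = 3.04 (log Q = 0.483).
By the Nernst equation, E = +0.64 − (0.0592/2)·(0.483) = +0.63 V.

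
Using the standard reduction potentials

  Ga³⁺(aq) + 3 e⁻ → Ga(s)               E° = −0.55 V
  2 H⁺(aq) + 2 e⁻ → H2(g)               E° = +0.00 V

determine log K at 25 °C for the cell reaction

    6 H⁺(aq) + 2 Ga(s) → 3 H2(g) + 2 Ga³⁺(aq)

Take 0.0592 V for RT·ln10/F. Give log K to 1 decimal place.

log K = 55.7

The 2H⁺/H₂ couple is reduced (cathode); E°cell = +0.00 − (−0.55) = +0.55 V with n = 6.
At equilibrium E = 0, so log K = nE°cell / 0.0592 = (6)(+0.55) / 0.0592 = 55.7.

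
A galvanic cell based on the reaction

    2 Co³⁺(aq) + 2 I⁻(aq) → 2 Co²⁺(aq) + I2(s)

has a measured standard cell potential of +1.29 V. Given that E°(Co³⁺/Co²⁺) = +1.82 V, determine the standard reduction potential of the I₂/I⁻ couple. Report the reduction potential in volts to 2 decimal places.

+0.53 V

In the reaction as written the Co³⁺/Co²⁺ couple is reduced (cathode) and I₂/I⁻ is oxidized (anode), so E°cell = E°(Co³⁺/Co²⁺) − E°(I₂/I⁻).
E°(I₂/I⁻) = E°(cathode) − E°cell = +1.82 − (+1.29) = +0.53 V.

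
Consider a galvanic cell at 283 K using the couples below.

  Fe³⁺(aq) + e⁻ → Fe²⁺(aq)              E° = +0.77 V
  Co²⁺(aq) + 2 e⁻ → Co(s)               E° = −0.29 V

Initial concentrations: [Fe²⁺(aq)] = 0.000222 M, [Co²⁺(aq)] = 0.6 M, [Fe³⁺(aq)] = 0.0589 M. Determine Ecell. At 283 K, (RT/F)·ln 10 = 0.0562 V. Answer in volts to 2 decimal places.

Since E°(Fe³⁺/Fe²⁺) > E°(Co²⁺/Co), Fe³⁺/Fe²⁺ serves as the cathode.
E°cell = +0.77 − (−0.29) = +1.06 V, with n = 2 electrons transferred.
The balanced reaction is 2 Fe³⁺(aq) + Co(s) → 2 Fe²⁺(aq) + Co²⁺(aq), so Q = ([Fe²⁺(aq)]^2·[Co²⁺(aq)]) / [Fe³⁺(aq)]^2 = 8.52×10^−6 and log Q = −5.069.
E = E° − (0.0562/n)·log Q = +1.06 − (0.0562/2)(−5.069) = +1.20 V.

+1.20 V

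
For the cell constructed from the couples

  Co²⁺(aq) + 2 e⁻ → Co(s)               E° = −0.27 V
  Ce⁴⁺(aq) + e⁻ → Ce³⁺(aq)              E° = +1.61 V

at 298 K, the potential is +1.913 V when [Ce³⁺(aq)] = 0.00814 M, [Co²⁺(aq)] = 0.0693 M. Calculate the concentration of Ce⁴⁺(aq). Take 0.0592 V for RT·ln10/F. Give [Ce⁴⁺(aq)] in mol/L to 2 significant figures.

The Ce⁴⁺/Ce³⁺ couple has the larger reduction potential, so it is the cathode: E°cell = +1.61 − (−0.27) = +1.88 V and n = 2.
From the Nernst equation, log Q = n(E° − E)/0.0592 = 2·(+1.88 − (+1.913))/0.0592 = −1.115.
The balanced reaction is 2 Ce⁴⁺(aq) + Co(s) → 2 Ce³⁺(aq) + Co²⁺(aq), so Q = ([Ce³⁺(aq)]^2·[Co²⁺(aq)]) / [Ce⁴⁺(aq)]^2.
Solving for the unknown gives log [Ce⁴⁺(aq)] = −2.112, so [Ce⁴⁺(aq)] ≈ 0.0077 M.

0.0077 M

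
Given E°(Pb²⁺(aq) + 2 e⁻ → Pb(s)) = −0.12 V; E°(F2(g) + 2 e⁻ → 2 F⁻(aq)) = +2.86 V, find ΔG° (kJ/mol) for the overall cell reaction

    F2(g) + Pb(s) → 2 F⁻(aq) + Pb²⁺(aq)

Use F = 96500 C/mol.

−575 kJ/mol

In the reaction as written F2(g) is reduced, so the F₂/F⁻ couple is the cathode and Pb²⁺/Pb is the anode.
E°cell = +2.86 − (−0.12) = +2.98 V; balancing electrons gives n = 2.
ΔG° = −nFE°cell = −(2)(96500)(+2.98) J/mol = −575 kJ/mol.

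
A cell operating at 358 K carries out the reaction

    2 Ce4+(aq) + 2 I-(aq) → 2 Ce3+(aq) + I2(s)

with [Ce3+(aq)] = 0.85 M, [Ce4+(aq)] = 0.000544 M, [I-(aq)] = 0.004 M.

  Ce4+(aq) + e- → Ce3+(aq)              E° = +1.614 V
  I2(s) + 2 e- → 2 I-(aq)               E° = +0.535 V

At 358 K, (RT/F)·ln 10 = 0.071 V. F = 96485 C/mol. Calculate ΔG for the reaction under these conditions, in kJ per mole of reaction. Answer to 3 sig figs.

The standard cell potential is +1.614 − (+0.535) = +1.079 V, with n = 2 electrons in the balanced equation.
The reaction quotient is [Ce3+(aq)]^2 / ([Ce4+(aq)]^2·[I-(aq)]^2) = 1.53×10^11; by Nernst, E = +1.079 − (0.071/2)(11.184) = +0.6820 V.
Finally ΔG = −nFE = −(2)(96485 C/mol)(+0.6820 V) = −132 kJ/mol.

−132 kJ/mol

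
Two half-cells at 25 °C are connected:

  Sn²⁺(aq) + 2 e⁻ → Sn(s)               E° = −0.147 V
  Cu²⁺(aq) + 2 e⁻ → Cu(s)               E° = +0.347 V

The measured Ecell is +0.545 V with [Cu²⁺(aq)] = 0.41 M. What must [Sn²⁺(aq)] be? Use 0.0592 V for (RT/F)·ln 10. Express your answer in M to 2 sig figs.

0.0078 M

With Cu²⁺/Cu at the cathode and Sn²⁺/Sn at the anode, E°cell = +0.347 − (−0.147) = +0.494 V (n = 2).
Since E = E° − (0.0592/n)·log Q, log Q = n(E° − E)/0.0592 = −1.723.
Balancing electrons gives Cu²⁺(aq) + Sn(s) → Cu(s) + Sn²⁺(aq); thus Q = [Sn²⁺(aq)] / [Cu²⁺(aq)].
Substituting the known concentrations and solving, log [Sn²⁺(aq)] = −2.110 and [Sn²⁺(aq)] = 0.0078 M.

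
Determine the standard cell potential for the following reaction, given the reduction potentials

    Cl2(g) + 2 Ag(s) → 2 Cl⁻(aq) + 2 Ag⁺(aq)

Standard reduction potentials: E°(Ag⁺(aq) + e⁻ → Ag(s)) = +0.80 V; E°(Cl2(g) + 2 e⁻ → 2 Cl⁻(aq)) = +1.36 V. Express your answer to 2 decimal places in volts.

In the reaction as written, Cl2(g) is reduced (cathode) and Ag⁺(aq) is produced by oxidation at the anode.
E°cell = E°(cathode) − E°(anode) = +1.36 − (+0.80) = +0.56 V.

+0.56 V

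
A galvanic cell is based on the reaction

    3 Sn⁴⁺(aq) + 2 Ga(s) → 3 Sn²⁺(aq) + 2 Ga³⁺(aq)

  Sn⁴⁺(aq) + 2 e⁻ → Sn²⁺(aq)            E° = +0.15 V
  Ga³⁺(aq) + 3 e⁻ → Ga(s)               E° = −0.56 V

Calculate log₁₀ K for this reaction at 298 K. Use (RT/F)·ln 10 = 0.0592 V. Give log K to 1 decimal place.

The Sn⁴⁺/Sn²⁺ couple is reduced (cathode); E°cell = +0.15 − (−0.56) = +0.71 V with n = 6.
At equilibrium E = 0, so log K = nE°cell / 0.0592 = (6)(+0.71) / 0.0592 = 72.0.

log K = 72.0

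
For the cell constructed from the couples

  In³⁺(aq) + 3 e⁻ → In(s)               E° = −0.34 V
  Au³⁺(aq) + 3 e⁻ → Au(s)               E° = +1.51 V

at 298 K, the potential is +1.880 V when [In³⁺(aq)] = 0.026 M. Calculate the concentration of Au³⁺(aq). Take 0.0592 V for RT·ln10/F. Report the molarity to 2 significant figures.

0.86 M

Au³⁺/Au is the cathode (higher E°); E°cell = +1.51 − (−0.34) = +1.85 V with n = 3.
From the Nernst equation, log Q = n(E° − E)/0.0592 = 3·(+1.85 − (+1.880))/0.0592 = −1.520.
The balanced reaction is Au³⁺(aq) + In(s) → Au(s) + In³⁺(aq), so Q = [In³⁺(aq)] / [Au³⁺(aq)].
Solving for the unknown gives log [Au³⁺(aq)] = −0.065, so [Au³⁺(aq)] ≈ 0.86 M.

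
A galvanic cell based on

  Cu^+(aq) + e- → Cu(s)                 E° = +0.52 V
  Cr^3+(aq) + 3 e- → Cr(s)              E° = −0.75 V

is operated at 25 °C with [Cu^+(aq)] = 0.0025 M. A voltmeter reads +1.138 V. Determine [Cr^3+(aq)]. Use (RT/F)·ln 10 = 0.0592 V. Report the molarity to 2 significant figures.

0.076 M

Cu⁺/Cu is the cathode (higher E°); E°cell = +0.52 − (−0.75) = +1.27 V with n = 3.
Rearranging E = E° − (0.0592/n)·log Q gives log Q = 3(+1.27 − (+1.138))/0.0592 = 6.689.
For 3 Cu^+(aq) + Cr(s) → 3 Cu(s) + Cr^3+(aq), the reaction quotient is Q = [Cr^3+(aq)] / [Cu^+(aq)]^3.
Substituting the known concentrations and solving, log [Cr^3+(aq)] = −1.117 and [Cr^3+(aq)] = 0.076 M.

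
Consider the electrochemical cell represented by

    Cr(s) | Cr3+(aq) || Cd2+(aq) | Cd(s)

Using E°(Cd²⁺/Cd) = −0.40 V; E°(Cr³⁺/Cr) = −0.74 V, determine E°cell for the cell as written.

By convention the left-hand electrode in cell notation is the anode (oxidation) and the right-hand electrode is the cathode (reduction).
E°cell = E°(right) − E°(left) = −0.40 − (−0.74) = +0.34 V.

+0.34 V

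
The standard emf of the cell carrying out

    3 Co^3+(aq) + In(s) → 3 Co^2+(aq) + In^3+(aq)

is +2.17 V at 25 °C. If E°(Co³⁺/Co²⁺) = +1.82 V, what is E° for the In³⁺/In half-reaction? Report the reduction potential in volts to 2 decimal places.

In the reaction as written the Co³⁺/Co²⁺ couple is reduced (cathode) and In³⁺/In is oxidized (anode), so E°cell = E°(Co³⁺/Co²⁺) − E°(In³⁺/In).
E°(In³⁺/In) = E°(cathode) − E°cell = +1.82 − (+2.17) = −0.35 V.

−0.35 V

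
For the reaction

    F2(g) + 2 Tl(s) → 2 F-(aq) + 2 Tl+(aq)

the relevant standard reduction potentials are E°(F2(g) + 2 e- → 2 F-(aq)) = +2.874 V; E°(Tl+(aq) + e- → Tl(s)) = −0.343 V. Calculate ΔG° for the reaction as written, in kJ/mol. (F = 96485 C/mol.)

−621 kJ/mol

In the reaction as written F2(g) is reduced, so the F₂/F⁻ couple is the cathode and Tl⁺/Tl is the anode.
E°cell = +2.874 − (−0.343) = +3.217 V; balancing electrons gives n = 2.
ΔG° = −nFE°cell = −(2)(96485)(+3.217) J/mol = −621 kJ/mol.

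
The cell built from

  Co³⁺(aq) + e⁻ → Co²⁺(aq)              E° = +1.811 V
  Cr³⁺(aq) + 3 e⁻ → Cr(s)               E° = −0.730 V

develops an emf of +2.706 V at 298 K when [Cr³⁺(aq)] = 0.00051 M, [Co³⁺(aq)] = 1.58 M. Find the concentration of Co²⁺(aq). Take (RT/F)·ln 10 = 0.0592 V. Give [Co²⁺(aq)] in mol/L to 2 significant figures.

0.032 M

With Co³⁺/Co²⁺ at the cathode and Cr³⁺/Cr at the anode, E°cell = +1.811 − (−0.730) = +2.541 V (n = 3).
Since E = E° − (0.0592/n)·log Q, log Q = n(E° − E)/0.0592 = −8.361.
Balancing electrons gives 3 Co³⁺(aq) + Cr(s) → 3 Co²⁺(aq) + Cr³⁺(aq); thus Q = ([Co²⁺(aq)]^3·[Cr³⁺(aq)]) / [Co³⁺(aq)]^3.
Solving for the unknown gives log [Co²⁺(aq)] = −1.491, so [Co²⁺(aq)] ≈ 0.032 M.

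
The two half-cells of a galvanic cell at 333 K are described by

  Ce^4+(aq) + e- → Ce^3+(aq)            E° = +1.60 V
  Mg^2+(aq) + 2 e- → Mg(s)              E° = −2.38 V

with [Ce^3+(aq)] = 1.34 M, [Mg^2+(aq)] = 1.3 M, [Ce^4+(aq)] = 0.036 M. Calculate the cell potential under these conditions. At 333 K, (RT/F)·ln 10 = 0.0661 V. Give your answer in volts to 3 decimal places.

+3.872 V

Since E°(Ce⁴⁺/Ce³⁺) > E°(Mg²⁺/Mg), Ce⁴⁺/Ce³⁺ serves as the cathode.
E°cell = E°cat − E°an = +1.60 − (−2.38) = +3.98 V; n = 2.
Balancing gives 2 Ce^4+(aq) + Mg(s) → 2 Ce^3+(aq) + Mg^2+(aq); hence Q = ([Ce^3+(aq)]^2·[Mg^2+(aq)]) / [Ce^4+(aq)]^2 = 1.8×10^3 (log Q = 3.256).
E = E° − (0.0661/n)·log Q = +3.98 − (0.0661/2)(3.256) = +3.872 V.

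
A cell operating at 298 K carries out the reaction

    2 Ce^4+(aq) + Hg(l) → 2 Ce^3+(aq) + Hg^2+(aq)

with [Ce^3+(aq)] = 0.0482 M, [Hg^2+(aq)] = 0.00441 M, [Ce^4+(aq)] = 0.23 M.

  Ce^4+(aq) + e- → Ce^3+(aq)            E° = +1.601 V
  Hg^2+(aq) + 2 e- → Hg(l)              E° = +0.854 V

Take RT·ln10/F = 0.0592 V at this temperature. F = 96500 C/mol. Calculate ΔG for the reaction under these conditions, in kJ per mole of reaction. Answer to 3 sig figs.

With Ce⁴⁺/Ce³⁺ reduced at the cathode, E°cell = +1.601 − (+0.854) = +0.747 V and n = 2.
Here Q = ([Ce^3+(aq)]^2·[Hg^2+(aq)]) / [Ce^4+(aq)]^2 = 0.000194 (log Q = −3.713), giving E = +0.747 − (0.0592/2)·(−3.713) = +0.8569 V.
ΔG = −nFE = −(2)(96500)(+0.8569) J/mol = −165 kJ/mol.

−165 kJ/mol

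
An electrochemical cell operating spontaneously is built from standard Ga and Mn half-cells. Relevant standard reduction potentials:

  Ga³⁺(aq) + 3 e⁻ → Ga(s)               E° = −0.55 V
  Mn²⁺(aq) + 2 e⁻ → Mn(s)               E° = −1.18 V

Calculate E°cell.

Of the two couples in this cell, the one with the more positive reduction potential is reduced at the cathode: here that is Ga³⁺/Ga (−0.55 V); Mn²⁺/Mn (−1.18 V) is the anode.
E°cell = E°(cathode) − E°(anode) = −0.55 − (−1.18) = +0.63 V.

+0.63 V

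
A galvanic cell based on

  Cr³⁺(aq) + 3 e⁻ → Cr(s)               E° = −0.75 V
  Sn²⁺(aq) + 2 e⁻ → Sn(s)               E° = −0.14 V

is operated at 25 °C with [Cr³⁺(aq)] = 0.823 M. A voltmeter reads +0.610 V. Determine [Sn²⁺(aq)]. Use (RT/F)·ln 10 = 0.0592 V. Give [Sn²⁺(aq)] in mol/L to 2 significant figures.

Sn²⁺/Sn is the cathode (higher E°); E°cell = −0.14 − (−0.75) = +0.61 V with n = 6.
Rearranging E = E° − (0.0592/n)·log Q gives log Q = 6(+0.61 − (+0.610))/0.0592 = 0.000.
Balancing electrons gives 3 Sn²⁺(aq) + 2 Cr(s) → 3 Sn(s) + 2 Cr³⁺(aq); thus Q = [Cr³⁺(aq)]^2 / [Sn²⁺(aq)]^3.
Isolating [Sn²⁺(aq)] in Q = 10^{0.000} yields log [Sn²⁺(aq)] = −0.056, i.e. 0.88 M.

0.88 M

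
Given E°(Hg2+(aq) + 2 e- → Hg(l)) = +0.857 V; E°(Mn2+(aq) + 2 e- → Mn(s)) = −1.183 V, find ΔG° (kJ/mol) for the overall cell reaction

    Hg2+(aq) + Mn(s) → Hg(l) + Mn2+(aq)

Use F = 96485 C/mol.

In the reaction as written Hg2+(aq) is reduced, so the Hg²⁺/Hg couple is the cathode and Mn²⁺/Mn is the anode.
E°cell = +0.857 − (−1.183) = +2.040 V; balancing electrons gives n = 2.
ΔG° = −nFE°cell = −(2)(96485)(+2.040) J/mol = −394 kJ/mol.

−394 kJ/mol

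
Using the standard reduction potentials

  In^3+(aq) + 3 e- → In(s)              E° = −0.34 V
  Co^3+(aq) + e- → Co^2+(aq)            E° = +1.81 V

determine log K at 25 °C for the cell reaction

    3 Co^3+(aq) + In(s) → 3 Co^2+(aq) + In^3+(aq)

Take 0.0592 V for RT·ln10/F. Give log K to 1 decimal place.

The Co³⁺/Co²⁺ couple is reduced (cathode); E°cell = +1.81 − (−0.34) = +2.15 V with n = 3.
At equilibrium E = 0, so log K = nE°cell / 0.0592 = (3)(+2.15) / 0.0592 = 109.0.

log K = 109.0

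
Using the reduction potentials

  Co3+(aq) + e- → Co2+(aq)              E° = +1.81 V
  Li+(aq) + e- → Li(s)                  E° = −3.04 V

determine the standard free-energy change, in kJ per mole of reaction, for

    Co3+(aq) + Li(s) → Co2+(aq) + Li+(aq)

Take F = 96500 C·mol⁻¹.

−468 kJ/mol

In the reaction as written Co3+(aq) is reduced, so the Co³⁺/Co²⁺ couple is the cathode and Li⁺/Li is the anode.
E°cell = +1.81 − (−3.04) = +4.85 V; balancing electrons gives n = 1.
ΔG° = −nFE°cell = −(1)(96500)(+4.85) J/mol = −468 kJ/mol.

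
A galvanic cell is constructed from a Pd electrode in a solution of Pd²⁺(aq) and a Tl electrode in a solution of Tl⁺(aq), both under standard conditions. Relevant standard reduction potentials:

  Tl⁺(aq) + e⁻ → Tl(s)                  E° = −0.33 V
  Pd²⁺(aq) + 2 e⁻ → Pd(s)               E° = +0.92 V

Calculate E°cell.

+1.25 V

Of the two couples in this cell, the one with the more positive reduction potential is reduced at the cathode: here that is Pd²⁺/Pd (+0.92 V); Tl⁺/Tl (−0.33 V) is the anode.
E°cell = E°(cathode) − E°(anode) = +0.92 − (−0.33) = +1.25 V.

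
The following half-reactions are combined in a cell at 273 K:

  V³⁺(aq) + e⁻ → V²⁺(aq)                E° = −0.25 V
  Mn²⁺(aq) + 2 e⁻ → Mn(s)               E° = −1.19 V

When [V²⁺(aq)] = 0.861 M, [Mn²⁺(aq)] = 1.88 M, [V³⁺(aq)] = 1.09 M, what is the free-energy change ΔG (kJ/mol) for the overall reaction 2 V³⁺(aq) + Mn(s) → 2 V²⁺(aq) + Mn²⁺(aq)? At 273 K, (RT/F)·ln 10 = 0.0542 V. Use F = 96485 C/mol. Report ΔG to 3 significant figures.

The standard cell potential is −0.25 − (−1.19) = +0.94 V, with n = 2 electrons in the balanced equation.
Here Q = ([V²⁺(aq)]^2·[Mn²⁺(aq)]) / [V³⁺(aq)]^2 = 1.17 (log Q = 0.069), giving E = +0.94 − (0.0542/2)·(0.069) = +0.9381 V.
Then ΔG = −nFE = −2 × 96485 × +0.9381 J/mol = −181 kJ/mol.

−181 kJ/mol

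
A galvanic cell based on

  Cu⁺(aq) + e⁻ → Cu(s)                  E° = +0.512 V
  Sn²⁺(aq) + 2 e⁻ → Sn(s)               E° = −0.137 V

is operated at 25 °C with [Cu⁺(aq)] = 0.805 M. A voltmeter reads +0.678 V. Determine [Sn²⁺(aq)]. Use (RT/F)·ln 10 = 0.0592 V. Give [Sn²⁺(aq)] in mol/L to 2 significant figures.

0.068 M

With Cu⁺/Cu at the cathode and Sn²⁺/Sn at the anode, E°cell = +0.512 − (−0.137) = +0.649 V (n = 2).
From the Nernst equation, log Q = n(E° − E)/0.0592 = 2·(+0.649 − (+0.678))/0.0592 = −0.980.
Balancing electrons gives 2 Cu⁺(aq) + Sn(s) → 2 Cu(s) + Sn²⁺(aq); thus Q = [Sn²⁺(aq)] / [Cu⁺(aq)]^2.
Substituting the known concentrations and solving, log [Sn²⁺(aq)] = −1.168 and [Sn²⁺(aq)] = 0.068 M.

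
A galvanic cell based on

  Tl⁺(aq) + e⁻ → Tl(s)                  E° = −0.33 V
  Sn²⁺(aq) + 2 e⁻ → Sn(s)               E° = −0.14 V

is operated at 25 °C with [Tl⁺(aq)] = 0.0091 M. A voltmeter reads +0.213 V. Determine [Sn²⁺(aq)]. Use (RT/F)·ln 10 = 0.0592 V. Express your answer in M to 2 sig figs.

0.00050 M

With Sn²⁺/Sn at the cathode and Tl⁺/Tl at the anode, E°cell = −0.14 − (−0.33) = +0.19 V (n = 2).
Rearranging E = E° − (0.0592/n)·log Q gives log Q = 2(+0.19 − (+0.213))/0.0592 = −0.777.
Balancing electrons gives Sn²⁺(aq) + 2 Tl(s) → Sn(s) + 2 Tl⁺(aq); thus Q = [Tl⁺(aq)]^2 / [Sn²⁺(aq)].
Solving for the unknown gives log [Sn²⁺(aq)] = −3.305, so [Sn²⁺(aq)] ≈ 0.00050 M.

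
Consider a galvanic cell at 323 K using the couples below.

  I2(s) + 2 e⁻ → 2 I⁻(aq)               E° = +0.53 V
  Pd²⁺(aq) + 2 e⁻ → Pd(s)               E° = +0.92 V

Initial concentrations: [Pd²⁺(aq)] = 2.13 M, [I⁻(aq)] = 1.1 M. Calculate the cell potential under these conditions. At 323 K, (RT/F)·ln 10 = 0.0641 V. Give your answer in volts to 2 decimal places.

+0.40 V

Since E°(Pd²⁺/Pd) > E°(I₂/I⁻), Pd²⁺/Pd serves as the cathode.
The standard potential is +0.92 − (+0.53) = +0.39 V and the balanced reaction transfers n = 2 electrons.
Balancing gives Pd²⁺(aq) + 2 I⁻(aq) → Pd(s) + I2(s); hence Q = 1 / ([Pd²⁺(aq)]·[I⁻(aq)]^2) = 0.388 (log Q = −0.411).
By the Nernst equation, E = +0.39 − (0.0641/2)·(−0.411) = +0.40 V.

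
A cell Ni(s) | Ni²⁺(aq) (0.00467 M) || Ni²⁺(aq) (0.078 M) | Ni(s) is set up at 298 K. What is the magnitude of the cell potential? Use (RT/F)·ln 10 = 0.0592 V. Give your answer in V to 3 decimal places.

0.036 V

For a concentration cell E°cell = 0, since both electrodes use the same couple.
The compartment with the higher Ni²⁺(aq) concentration (0.078 M) acts as the cathode; ions are reduced there and produced at the dilute (0.00467 M) anode.
With n = 2, Ecell = −(0.0592/2)·log([dilute]/[conc]) = −(0.0592/2)·log(0.00467/0.078) = +0.036 V.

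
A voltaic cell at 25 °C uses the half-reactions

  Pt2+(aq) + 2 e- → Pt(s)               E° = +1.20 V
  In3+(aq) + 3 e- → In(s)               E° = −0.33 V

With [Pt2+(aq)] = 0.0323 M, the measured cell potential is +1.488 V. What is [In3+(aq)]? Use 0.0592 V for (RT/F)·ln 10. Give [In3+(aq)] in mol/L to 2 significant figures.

0.78 M

With Pt²⁺/Pt at the cathode and In³⁺/In at the anode, E°cell = +1.20 − (−0.33) = +1.53 V (n = 6).
Since E = E° − (0.0592/n)·log Q, log Q = n(E° − E)/0.0592 = 4.257.
The balanced reaction is 3 Pt2+(aq) + 2 In(s) → 3 Pt(s) + 2 In3+(aq), so Q = [In3+(aq)]^2 / [Pt2+(aq)]^3.
Isolating [In3+(aq)] in Q = 10^{4.257} yields log [In3+(aq)] = −0.108, i.e. 0.78 M.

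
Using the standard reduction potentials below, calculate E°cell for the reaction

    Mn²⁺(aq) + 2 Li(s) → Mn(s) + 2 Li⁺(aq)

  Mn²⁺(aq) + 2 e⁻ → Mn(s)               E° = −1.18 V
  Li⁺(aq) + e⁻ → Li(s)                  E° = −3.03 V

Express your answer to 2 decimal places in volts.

+1.85 V

In the reaction as written, Mn²⁺(aq) is reduced (cathode) and Li⁺(aq) is produced by oxidation at the anode.
E°cell = E°(cathode) − E°(anode) = −1.18 − (−3.03) = +1.85 V.
The positive value indicates the reaction is spontaneous as written.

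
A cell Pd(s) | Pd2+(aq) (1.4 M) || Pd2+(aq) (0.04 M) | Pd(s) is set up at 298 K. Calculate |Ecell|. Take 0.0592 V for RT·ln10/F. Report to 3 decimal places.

For a concentration cell E°cell = 0, since both electrodes use the same couple.
The compartment with the higher Pd2+(aq) concentration (1.4 M) acts as the cathode; ions are reduced there and produced at the dilute (0.04 M) anode.
With n = 2, Ecell = −(0.0592/2)·log([dilute]/[conc]) = −(0.0592/2)·log(0.04/1.4) = +0.046 V.

0.046 V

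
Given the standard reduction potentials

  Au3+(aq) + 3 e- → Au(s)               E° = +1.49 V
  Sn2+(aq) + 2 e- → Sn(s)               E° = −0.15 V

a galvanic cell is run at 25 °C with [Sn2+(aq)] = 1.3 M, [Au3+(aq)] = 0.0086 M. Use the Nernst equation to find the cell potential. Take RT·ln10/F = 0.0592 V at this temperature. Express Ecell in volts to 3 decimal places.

+1.596 V

The Au³⁺/Au couple has the more positive E°, so it is the cathode; Sn²⁺/Sn is the anode.
E°cell = E°cat − E°an = +1.49 − (−0.15) = +1.64 V; n = 6.
The balanced reaction is 2 Au3+(aq) + 3 Sn(s) → 2 Au(s) + 3 Sn2+(aq), so Q = [Sn2+(aq)]^3 / [Au3+(aq)]^2 = 2.97×10^4 and log Q = 4.473.
By the Nernst equation, E = +1.64 − (0.0592/6)·(4.473) = +1.596 V.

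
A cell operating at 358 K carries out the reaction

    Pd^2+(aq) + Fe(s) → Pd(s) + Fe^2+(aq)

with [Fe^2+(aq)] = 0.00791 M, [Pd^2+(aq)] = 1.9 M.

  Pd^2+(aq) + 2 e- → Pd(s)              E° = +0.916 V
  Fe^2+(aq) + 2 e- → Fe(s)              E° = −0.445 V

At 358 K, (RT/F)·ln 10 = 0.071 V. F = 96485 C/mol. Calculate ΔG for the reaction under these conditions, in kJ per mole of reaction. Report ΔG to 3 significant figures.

With Pd²⁺/Pd reduced at the cathode, E°cell = +0.916 − (−0.445) = +1.361 V and n = 2.
Here Q = [Fe^2+(aq)] / [Pd^2+(aq)] = 0.00416 (log Q = −2.381), giving E = +1.361 − (0.071/2)·(−2.381) = +1.4455 V.
Then ΔG = −nFE = −2 × 96485 × +1.4455 J/mol = −279 kJ/mol.

−279 kJ/mol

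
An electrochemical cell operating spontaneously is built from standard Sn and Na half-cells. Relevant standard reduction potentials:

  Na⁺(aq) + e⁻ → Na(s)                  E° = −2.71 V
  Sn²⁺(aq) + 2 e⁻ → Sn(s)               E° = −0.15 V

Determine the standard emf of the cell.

+2.56 V

Of the two couples in this cell, the one with the more positive reduction potential is reduced at the cathode: here that is Sn²⁺/Sn (−0.15 V); Na⁺/Na (−2.71 V) is the anode.
E°cell = E°(cathode) − E°(anode) = −0.15 − (−2.71) = +2.56 V.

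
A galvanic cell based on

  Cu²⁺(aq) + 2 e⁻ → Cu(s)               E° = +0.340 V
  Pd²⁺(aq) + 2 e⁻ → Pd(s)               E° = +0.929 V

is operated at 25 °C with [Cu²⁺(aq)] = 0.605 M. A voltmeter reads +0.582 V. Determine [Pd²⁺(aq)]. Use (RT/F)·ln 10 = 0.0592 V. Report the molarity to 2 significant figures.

The Pd²⁺/Pd couple has the larger reduction potential, so it is the cathode: E°cell = +0.929 − (+0.340) = +0.589 V and n = 2.
Rearranging E = E° − (0.0592/n)·log Q gives log Q = 2(+0.589 − (+0.582))/0.0592 = 0.236.
The balanced reaction is Pd²⁺(aq) + Cu(s) → Pd(s) + Cu²⁺(aq), so Q = [Cu²⁺(aq)] / [Pd²⁺(aq)].
Substituting the known concentrations and solving, log [Pd²⁺(aq)] = −0.454 and [Pd²⁺(aq)] = 0.35 M.

0.35 M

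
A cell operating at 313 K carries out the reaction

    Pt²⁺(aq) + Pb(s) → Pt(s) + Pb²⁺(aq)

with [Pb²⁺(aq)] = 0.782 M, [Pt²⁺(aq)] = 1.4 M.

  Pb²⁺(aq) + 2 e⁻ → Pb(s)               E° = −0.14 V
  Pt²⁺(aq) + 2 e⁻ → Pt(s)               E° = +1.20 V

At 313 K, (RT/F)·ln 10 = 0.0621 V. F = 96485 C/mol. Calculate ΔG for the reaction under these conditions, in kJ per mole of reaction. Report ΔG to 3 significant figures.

The standard cell potential is +1.20 − (−0.14) = +1.34 V, with n = 2 electrons in the balanced equation.
The reaction quotient is [Pb²⁺(aq)] / [Pt²⁺(aq)] = 0.559; by Nernst, E = +1.34 − (0.0621/2)(−0.253) = +1.3479 V.
Then ΔG = −nFE = −2 × 96485 × +1.3479 J/mol = −260 kJ/mol.

−260 kJ/mol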